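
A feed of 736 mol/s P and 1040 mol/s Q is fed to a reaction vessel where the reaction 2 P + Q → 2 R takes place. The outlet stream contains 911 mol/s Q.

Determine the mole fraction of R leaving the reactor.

For Q: n = n₀ − 1ξ → 911 = 1040 − 1ξ, giving ξ = 129 mol/s.
Outlet amounts (n = n₀ + ν ξ):
  P: 736 − 2(129) = 478
  Q: 1040 − 1(129) = 911
  R: 0 + 2(129) = 258
Total out = 1647 mol/s; y_R = 258 / 1647 = 0.1566.

0.157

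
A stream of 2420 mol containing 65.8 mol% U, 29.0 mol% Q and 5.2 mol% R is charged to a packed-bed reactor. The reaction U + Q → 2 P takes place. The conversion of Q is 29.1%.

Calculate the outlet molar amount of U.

Q reacted = 0.291 × 701.8 = 204.2 mol; ν_Q = −1, so ξ = 204.2/1 = 204.2 mol.
Outlet amounts (n = n₀ + ν ξ):
  U: 1592 − 1(204.2) = 1388
  Q: 701.8 − 1(204.2) = 497.6
  P: 0 + 2(204.2) = 408.4
  R: 125.8 (inert)

1390 mol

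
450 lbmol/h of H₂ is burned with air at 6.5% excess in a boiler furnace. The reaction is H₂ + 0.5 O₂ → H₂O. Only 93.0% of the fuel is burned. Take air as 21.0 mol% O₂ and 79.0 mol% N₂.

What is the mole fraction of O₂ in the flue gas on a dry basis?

0.0315

Stoichiometric O₂ = 0.5 × 450 = 225 lbmol/h; O₂ fed = 225 × 1.065 = 239.6 lbmol/h.
N₂ fed = 239.6 × 79/21 = 901.4 lbmol/h.
Fuel reacted = 0.93 × 450 → ξ = 418.5 lbmol/h.
Outlet (n = n₀ + ν ξ):
  H₂: 450 − 1(418.5) = 31.5
  O₂: 239.6 − 0.5(418.5) = 30.38
  N₂: 901.4 (inert)
  H₂O: 0 + 1(418.5) = 418.5
Dry total = 963.3 lbmol/h; y_O₂ (dry) = 30.38 / 963.3 = 0.03153.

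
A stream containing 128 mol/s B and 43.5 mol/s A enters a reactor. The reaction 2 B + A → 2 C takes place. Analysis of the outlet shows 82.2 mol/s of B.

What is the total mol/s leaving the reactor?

For B: n = n₀ − 2ξ → 82.2 = 128 − 2ξ, giving ξ = 22.9 mol/s.
Outlet amounts (n = n₀ + ν ξ):
  B: 128 − 2(22.9) = 82.2
  A: 43.5 − 1(22.9) = 20.6
  C: 0 + 2(22.9) = 45.8
Total out = 82.2 + 20.6 + 45.8 = 148.6 mol/s.

149 mol/s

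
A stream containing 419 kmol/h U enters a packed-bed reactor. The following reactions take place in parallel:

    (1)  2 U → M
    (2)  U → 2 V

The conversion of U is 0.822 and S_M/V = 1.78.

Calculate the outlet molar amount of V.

Conversion of U: U consumed = 0.822 × 419 = 344.4 kmol/h = 2ξ₁ + 1ξ₂.
Selectivity: 1ξ₁ / (2ξ₂) = 1.78 → ξ₁ = 3.56 ξ₂.
Substitute: (2·3.56 + 1) ξ₂ = 344.4 → ξ₂ = 42.42 kmol/h, ξ₁ = 151 kmol/h.
Outlet amounts (n = n₀ + Σ ν·ξ):
  U: 419 − 2(151) − 1(42.42) = 74.58
  M: 0 + 1(151) = 151
  V: 0 + 2(42.42) = 84.83

84.8 kmol/h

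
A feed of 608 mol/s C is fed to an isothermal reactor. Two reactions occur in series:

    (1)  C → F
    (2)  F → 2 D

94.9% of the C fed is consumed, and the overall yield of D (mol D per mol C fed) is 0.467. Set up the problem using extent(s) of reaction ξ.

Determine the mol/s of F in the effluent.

Conversion of C: C consumed = 1ξ₁ = 0.949 × 608 → ξ₁ = 577 mol/s.
Yield of D: 2ξ₂ / 608 = 0.467 → ξ₂ = 142 mol/s.
Outlet amounts (n = n₀ + Σ ν·ξ):
  C: 608 − 1(577) = 31.01
  F: 0 + 1(577) − 1(142) = 435
  D: 0 + 2(142) = 283.9

435 mol/s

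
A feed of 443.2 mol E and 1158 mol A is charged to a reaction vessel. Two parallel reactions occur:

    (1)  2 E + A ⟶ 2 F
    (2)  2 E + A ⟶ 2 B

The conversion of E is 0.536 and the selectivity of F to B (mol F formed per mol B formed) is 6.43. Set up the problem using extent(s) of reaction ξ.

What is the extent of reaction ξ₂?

ξ₂ = 16 mol

Conversion of E: E consumed = 0.536 × 443.2 = 237.6 mol = 2ξ₁ + 2ξ₂.
Selectivity: 2ξ₁ / (2ξ₂) = 6.43 → ξ₁ = 6.43 ξ₂.
Substitute: (2·6.43 + 2) ξ₂ = 237.6 → ξ₂ = 15.99 mol, ξ₁ = 102.8 mol.
Outlet amounts (n = n₀ + Σ ν·ξ):
  E: 443.2 − 2(102.8) − 2(15.99) = 205.6
  A: 1158 − 1(102.8) − 1(15.99) = 1039
  F: 0 + 2(102.8) = 205.6
  B: 0 + 2(15.99) = 31.97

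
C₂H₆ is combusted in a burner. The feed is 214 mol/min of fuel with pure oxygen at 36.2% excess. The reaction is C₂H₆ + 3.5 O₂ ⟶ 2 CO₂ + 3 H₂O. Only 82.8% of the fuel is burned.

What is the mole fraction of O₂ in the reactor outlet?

0.302

Stoichiometric O₂ = 3.5 × 214 = 749 mol/min; O₂ fed = 749 × 1.362 = 1020 mol/min.
Fuel reacted = 0.828 × 214 → ξ = 177.2 mol/min.
Outlet (n = n₀ + ν ξ):
  C₂H₆: 214 − 1(177.2) = 36.81
  O₂: 1020 − 3.5(177.2) = 400
  CO₂: 0 + 2(177.2) = 354.4
  H₂O: 0 + 3(177.2) = 531.6
Total out = 1323 mol/min; y_O₂ = 400 / 1323 = 0.3024.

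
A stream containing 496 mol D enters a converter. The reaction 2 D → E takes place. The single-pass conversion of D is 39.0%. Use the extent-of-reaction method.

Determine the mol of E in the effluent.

96.7 mol

D reacted = 0.39 × 496 = 193.4 mol; ν_D = −2, so ξ = 193.4/2 = 96.72 mol.
Outlet amounts (n = n₀ + ν ξ):
  D: 496 − 2(96.72) = 302.6
  E: 0 + 1(96.72) = 96.72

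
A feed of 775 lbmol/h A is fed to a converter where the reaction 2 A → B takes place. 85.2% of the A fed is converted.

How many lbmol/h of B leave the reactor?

330 lbmol/h

A reacted = 0.852 × 775 = 660.3 lbmol/h; ν_A = −2, so ξ = 660.3/2 = 330.1 lbmol/h.
Outlet amounts (n = n₀ + ν ξ):
  A: 775 − 2(330.1) = 114.7
  B: 0 + 1(330.1) = 330.1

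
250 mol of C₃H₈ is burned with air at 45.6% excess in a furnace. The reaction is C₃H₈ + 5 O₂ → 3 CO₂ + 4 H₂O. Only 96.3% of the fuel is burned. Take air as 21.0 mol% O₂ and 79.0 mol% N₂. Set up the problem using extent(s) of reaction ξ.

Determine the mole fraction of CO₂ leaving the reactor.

0.0789

Stoichiometric O₂ = 5 × 250 = 1250 mol; O₂ fed = 1250 × 1.456 = 1820 mol.
N₂ fed = 1820 × 79/21 = 6847 mol.
Fuel reacted = 0.963 × 250 → ξ = 240.8 mol.
Outlet (n = n₀ + ν ξ):
  C₃H₈: 250 − 1(240.8) = 9.25
  O₂: 1820 − 5(240.8) = 616.2
  N₂: 6847 (inert)
  CO₂: 0 + 3(240.8) = 722.2
  H₂O: 0 + 4(240.8) = 963
Total out = 9157 mol; y_CO₂ = 722.2 / 9157 = 0.07887.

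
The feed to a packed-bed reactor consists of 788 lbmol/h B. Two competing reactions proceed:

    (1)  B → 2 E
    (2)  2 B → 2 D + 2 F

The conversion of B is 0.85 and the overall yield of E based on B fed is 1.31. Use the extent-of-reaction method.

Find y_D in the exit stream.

Yield of E: 2ξ₁ / 788 = 1.31 → ξ₁ = 516.1 lbmol/h.
Conversion of B: 1ξ₁ + 2ξ₂ = 0.85 × 788 = 669.8 → ξ₂ = 76.83 lbmol/h.
Outlet amounts (n = n₀ + Σ ν·ξ):
  B: 788 − 1(516.1) − 2(76.83) = 118.2
  E: 0 + 2(516.1) = 1032
  D: 0 + 2(76.83) = 153.7
  F: 0 + 2(76.83) = 153.7
Total out = 1458 lbmol/h; y_D = 153.7 / 1458 = 0.1054.

0.105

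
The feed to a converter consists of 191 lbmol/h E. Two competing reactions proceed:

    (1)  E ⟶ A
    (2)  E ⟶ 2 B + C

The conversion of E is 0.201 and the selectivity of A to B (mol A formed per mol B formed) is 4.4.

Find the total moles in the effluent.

199 lbmol/h

Conversion of E: E consumed = 0.201 × 191 = 38.39 lbmol/h = 1ξ₁ + 1ξ₂.
Selectivity: 1ξ₁ / (2ξ₂) = 4.4 → ξ₁ = 8.8 ξ₂.
Substitute: (1·8.8 + 1) ξ₂ = 38.39 → ξ₂ = 3.917 lbmol/h, ξ₁ = 34.47 lbmol/h.
Outlet amounts (n = n₀ + Σ ν·ξ):
  E: 191 − 1(34.47) − 1(3.917) = 152.6
  A: 0 + 1(34.47) = 34.47
  B: 0 + 2(3.917) = 7.835
  C: 0 + 1(3.917) = 3.917
Total out = 152.6 + 34.47 + 7.835 + 3.917 = 198.8 lbmol/h.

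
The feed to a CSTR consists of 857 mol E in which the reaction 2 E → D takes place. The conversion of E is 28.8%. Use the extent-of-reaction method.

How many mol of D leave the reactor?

123 mol

E reacted = 0.288 × 857 = 246.8 mol; ν_E = −2, so ξ = 246.8/2 = 123.4 mol.
Outlet amounts (n = n₀ + ν ξ):
  E: 857 − 2(123.4) = 610.2
  D: 0 + 1(123.4) = 123.4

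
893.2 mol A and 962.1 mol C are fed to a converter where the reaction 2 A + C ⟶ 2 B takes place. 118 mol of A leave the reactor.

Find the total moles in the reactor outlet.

1470 mol

For A: n = n₀ − 2ξ → 118 = 893.2 − 2ξ, giving ξ = 387.6 mol.
Outlet amounts (n = n₀ + ν ξ):
  A: 893.2 − 2(387.6) = 118
  C: 962.1 − 1(387.6) = 574.5
  B: 0 + 2(387.6) = 775.2
Total out = 118 + 574.5 + 775.2 = 1468 mol.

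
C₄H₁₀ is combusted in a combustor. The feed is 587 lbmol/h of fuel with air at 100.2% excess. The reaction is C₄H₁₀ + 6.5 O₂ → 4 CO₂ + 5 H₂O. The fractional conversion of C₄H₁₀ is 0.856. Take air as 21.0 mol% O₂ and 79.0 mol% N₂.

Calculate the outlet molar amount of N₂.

Stoichiometric O₂ = 6.5 × 587 = 3816 lbmol/h; O₂ fed = 3816 × 2.002 = 7639 lbmol/h.
N₂ fed = 7639 × 79/21 = 28740 lbmol/h.
Fuel reacted = 0.856 × 587 → ξ = 502.5 lbmol/h.
Outlet (n = n₀ + ν ξ):
  C₄H₁₀: 587 − 1(502.5) = 84.53
  O₂: 7639 − 6.5(502.5) = 4373
  N₂: 28740 (inert)
  CO₂: 0 + 4(502.5) = 2010
  H₂O: 0 + 5(502.5) = 2512

28700 lbmol/h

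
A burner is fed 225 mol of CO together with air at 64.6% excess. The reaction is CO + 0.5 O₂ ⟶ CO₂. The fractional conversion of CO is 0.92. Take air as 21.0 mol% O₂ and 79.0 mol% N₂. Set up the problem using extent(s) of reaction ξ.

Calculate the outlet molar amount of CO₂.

Stoichiometric O₂ = 0.5 × 225 = 112.5 mol; O₂ fed = 112.5 × 1.646 = 185.2 mol.
N₂ fed = 185.2 × 79/21 = 696.6 mol.
Fuel reacted = 0.92 × 225 → ξ = 207 mol.
Outlet (n = n₀ + ν ξ):
  CO: 225 − 1(207) = 18
  O₂: 185.2 − 0.5(207) = 81.67
  N₂: 696.6 (inert)
  CO₂: 0 + 1(207) = 207

207 mol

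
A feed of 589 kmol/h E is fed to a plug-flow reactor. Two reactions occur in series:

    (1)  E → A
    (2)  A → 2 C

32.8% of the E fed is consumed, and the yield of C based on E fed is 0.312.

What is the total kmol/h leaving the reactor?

Conversion of E: E consumed = 1ξ₁ = 0.328 × 589 → ξ₁ = 193.2 kmol/h.
Yield of C: 2ξ₂ / 589 = 0.312 → ξ₂ = 91.88 kmol/h.
Outlet amounts (n = n₀ + Σ ν·ξ):
  E: 589 − 1(193.2) = 395.8
  A: 0 + 1(193.2) − 1(91.88) = 101.3
  C: 0 + 2(91.88) = 183.8
Total out = 395.8 + 101.3 + 183.8 = 680.9 kmol/h.

681 kmol/h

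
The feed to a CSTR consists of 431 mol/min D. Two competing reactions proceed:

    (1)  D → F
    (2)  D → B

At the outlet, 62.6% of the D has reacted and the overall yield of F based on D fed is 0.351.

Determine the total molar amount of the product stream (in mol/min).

431 mol/min

Yield of F: 1ξ₁ / 431 = 0.351 → ξ₁ = 151.3 mol/min.
Conversion of D: 1ξ₁ + 1ξ₂ = 0.626 × 431 = 269.8 → ξ₂ = 118.5 mol/min.
Outlet amounts (n = n₀ + Σ ν·ξ):
  D: 431 − 1(151.3) − 1(118.5) = 161.2
  F: 0 + 1(151.3) = 151.3
  B: 0 + 1(118.5) = 118.5
Total out = 161.2 + 151.3 + 118.5 = 431 mol/min.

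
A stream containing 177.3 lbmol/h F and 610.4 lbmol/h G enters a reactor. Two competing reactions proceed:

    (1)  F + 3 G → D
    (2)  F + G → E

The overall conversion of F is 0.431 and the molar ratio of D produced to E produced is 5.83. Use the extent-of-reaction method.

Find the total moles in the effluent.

581 lbmol/h

Conversion of F: F consumed = 0.431 × 177.3 = 76.42 lbmol/h = 1ξ₁ + 1ξ₂.
Selectivity: 1ξ₁ / (1ξ₂) = 5.83 → ξ₁ = 5.83 ξ₂.
Substitute: (1·5.83 + 1) ξ₂ = 76.42 → ξ₂ = 11.19 lbmol/h, ξ₁ = 65.23 lbmol/h.
Outlet amounts (n = n₀ + Σ ν·ξ):
  F: 177.3 − 1(65.23) − 1(11.19) = 100.9
  G: 610.4 − 3(65.23) − 1(11.19) = 403.5
  D: 0 + 1(65.23) = 65.23
  E: 0 + 1(11.19) = 11.19
Total out = 100.9 + 403.5 + 65.23 + 11.19 = 580.8 lbmol/h.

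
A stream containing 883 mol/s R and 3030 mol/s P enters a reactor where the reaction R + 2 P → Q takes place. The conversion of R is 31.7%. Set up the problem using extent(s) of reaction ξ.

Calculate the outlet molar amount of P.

R reacted = 0.317 × 883 = 279.9 mol/s; ν_R = −1, so ξ = 279.9/1 = 279.9 mol/s.
Outlet amounts (n = n₀ + ν ξ):
  R: 883 − 1(279.9) = 603.1
  P: 3030 − 2(279.9) = 2470
  Q: 0 + 1(279.9) = 279.9

2470 mol/s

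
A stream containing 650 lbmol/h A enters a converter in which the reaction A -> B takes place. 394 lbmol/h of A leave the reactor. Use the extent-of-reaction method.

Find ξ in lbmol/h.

ξ = 256 lbmol/h

For A: n = n₀ − 1ξ → 394 = 650 − 1ξ, giving ξ = 256 lbmol/h.
Outlet amounts (n = n₀ + ν ξ):
  A: 650 − 1(256) = 394
  B: 0 + 1(256) = 256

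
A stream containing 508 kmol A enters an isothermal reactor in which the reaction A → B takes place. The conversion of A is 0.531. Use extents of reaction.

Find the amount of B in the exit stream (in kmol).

270 kmol

A reacted = 0.531 × 508 = 269.7 kmol; ν_A = −1, so ξ = 269.7/1 = 269.7 kmol.
Outlet amounts (n = n₀ + ν ξ):
  A: 508 − 1(269.7) = 238.3
  B: 0 + 1(269.7) = 269.7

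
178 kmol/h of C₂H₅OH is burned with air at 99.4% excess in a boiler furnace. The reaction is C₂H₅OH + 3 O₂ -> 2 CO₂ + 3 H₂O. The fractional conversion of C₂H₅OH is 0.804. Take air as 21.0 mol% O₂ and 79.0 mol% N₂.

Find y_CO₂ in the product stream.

0.0531

Stoichiometric O₂ = 3 × 178 = 534 kmol/h; O₂ fed = 534 × 1.994 = 1065 kmol/h.
N₂ fed = 1065 × 79/21 = 4006 kmol/h.
Fuel reacted = 0.804 × 178 → ξ = 143.1 kmol/h.
Outlet (n = n₀ + ν ξ):
  C₂H₅OH: 178 − 1(143.1) = 34.89
  O₂: 1065 − 3(143.1) = 635.5
  N₂: 4006 (inert)
  CO₂: 0 + 2(143.1) = 286.2
  H₂O: 0 + 3(143.1) = 429.3
Total out = 5392 kmol/h; y_CO₂ = 286.2 / 5392 = 0.05309.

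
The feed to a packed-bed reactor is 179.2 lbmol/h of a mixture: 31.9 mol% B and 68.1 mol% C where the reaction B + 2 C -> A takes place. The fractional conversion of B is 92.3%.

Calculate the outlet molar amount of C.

B reacted = 0.923 × 57.16 = 52.76 lbmol/h; ν_B = −1, so ξ = 52.76/1 = 52.76 lbmol/h.
Outlet amounts (n = n₀ + ν ξ):
  B: 57.16 − 1(52.76) = 4.402
  C: 122 − 2(52.76) = 16.51
  A: 0 + 1(52.76) = 52.76

16.5 lbmol/h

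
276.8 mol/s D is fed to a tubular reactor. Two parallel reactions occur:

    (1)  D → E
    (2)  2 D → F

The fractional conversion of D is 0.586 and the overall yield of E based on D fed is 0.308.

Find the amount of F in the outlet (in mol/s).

Yield of E: 1ξ₁ / 276.8 = 0.308 → ξ₁ = 85.25 mol/s.
Conversion of D: 1ξ₁ + 2ξ₂ = 0.586 × 276.8 = 162.2 → ξ₂ = 38.48 mol/s.
Outlet amounts (n = n₀ + Σ ν·ξ):
  D: 276.8 − 1(85.25) − 2(38.48) = 114.6
  E: 0 + 1(85.25) = 85.25
  F: 0 + 1(38.48) = 38.48

38.5 mol/s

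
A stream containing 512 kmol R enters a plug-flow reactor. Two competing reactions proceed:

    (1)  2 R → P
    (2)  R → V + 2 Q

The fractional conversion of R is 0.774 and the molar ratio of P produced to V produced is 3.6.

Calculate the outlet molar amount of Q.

96.7 kmol

Conversion of R: R consumed = 0.774 × 512 = 396.3 kmol = 2ξ₁ + 1ξ₂.
Selectivity: 1ξ₁ / (1ξ₂) = 3.6 → ξ₁ = 3.6 ξ₂.
Substitute: (2·3.6 + 1) ξ₂ = 396.3 → ξ₂ = 48.33 kmol, ξ₁ = 174 kmol.
Outlet amounts (n = n₀ + Σ ν·ξ):
  R: 512 − 2(174) − 1(48.33) = 115.7
  P: 0 + 1(174) = 174
  V: 0 + 1(48.33) = 48.33
  Q: 0 + 2(48.33) = 96.66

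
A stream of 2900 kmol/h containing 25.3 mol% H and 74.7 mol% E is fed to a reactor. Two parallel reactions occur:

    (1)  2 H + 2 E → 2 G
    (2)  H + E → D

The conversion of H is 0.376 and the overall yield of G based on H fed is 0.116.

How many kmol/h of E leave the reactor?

1890 kmol/h

Yield of G: 2ξ₁ / 733.7 = 0.116 → ξ₁ = 42.55 kmol/h.
Conversion of H: 2ξ₁ + 1ξ₂ = 0.376 × 733.7 = 275.9 → ξ₂ = 190.8 kmol/h.
Outlet amounts (n = n₀ + Σ ν·ξ):
  H: 733.7 − 2(42.55) − 1(190.8) = 457.8
  E: 2166 − 2(42.55) − 1(190.8) = 1890
  G: 0 + 2(42.55) = 85.11
  D: 0 + 1(190.8) = 190.8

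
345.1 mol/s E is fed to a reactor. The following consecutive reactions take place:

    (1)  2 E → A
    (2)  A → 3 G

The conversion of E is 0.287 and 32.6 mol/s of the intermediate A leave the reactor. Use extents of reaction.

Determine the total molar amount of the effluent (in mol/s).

Conversion of E: E consumed = 2ξ₁ = 0.287 × 345.1 → ξ₁ = 49.52 mol/s.
A balance: n_A = 0 + 1ξ₁ − 1ξ₂ = 32.6 → ξ₂ = (1·49.52 − 32.6)/1 = 16.92 mol/s.
Outlet amounts (n = n₀ + Σ ν·ξ):
  E: 345.1 − 2(49.52) = 246.1
  A: 0 + 1(49.52) − 1(16.92) = 32.6
  G: 0 + 3(16.92) = 50.77
Total out = 246.1 + 32.6 + 50.77 = 329.4 mol/s.

329 mol/s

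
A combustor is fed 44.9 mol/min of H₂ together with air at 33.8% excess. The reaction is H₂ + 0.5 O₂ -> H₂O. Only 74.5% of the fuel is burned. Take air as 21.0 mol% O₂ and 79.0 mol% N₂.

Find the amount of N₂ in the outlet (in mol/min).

Stoichiometric O₂ = 0.5 × 44.9 = 22.45 mol/min; O₂ fed = 22.45 × 1.338 = 30.04 mol/min.
N₂ fed = 30.04 × 79/21 = 113 mol/min.
Fuel reacted = 0.745 × 44.9 → ξ = 33.45 mol/min.
Outlet (n = n₀ + ν ξ):
  H₂: 44.9 − 1(33.45) = 11.45
  O₂: 30.04 − 0.5(33.45) = 13.31
  N₂: 113 (inert)
  H₂O: 0 + 1(33.45) = 33.45

113 mol/min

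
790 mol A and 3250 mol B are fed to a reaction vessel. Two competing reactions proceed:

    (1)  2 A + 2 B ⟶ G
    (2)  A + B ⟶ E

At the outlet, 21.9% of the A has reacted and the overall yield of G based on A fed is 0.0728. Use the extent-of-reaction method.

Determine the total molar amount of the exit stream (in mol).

3810 mol

Yield of G: 1ξ₁ / 790 = 0.0728 → ξ₁ = 57.51 mol.
Conversion of A: 2ξ₁ + 1ξ₂ = 0.219 × 790 = 173 → ξ₂ = 57.99 mol.
Outlet amounts (n = n₀ + Σ ν·ξ):
  A: 790 − 2(57.51) − 1(57.99) = 617
  B: 3250 − 2(57.51) − 1(57.99) = 3077
  G: 0 + 1(57.51) = 57.51
  E: 0 + 1(57.99) = 57.99
Total out = 617 + 3077 + 57.51 + 57.99 = 3809 mol.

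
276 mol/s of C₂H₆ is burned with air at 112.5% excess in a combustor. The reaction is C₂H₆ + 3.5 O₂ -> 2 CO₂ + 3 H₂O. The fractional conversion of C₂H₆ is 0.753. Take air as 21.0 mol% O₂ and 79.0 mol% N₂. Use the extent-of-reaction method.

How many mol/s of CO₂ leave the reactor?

416 mol/s

Stoichiometric O₂ = 3.5 × 276 = 966 mol/s; O₂ fed = 966 × 2.125 = 2053 mol/s.
N₂ fed = 2053 × 79/21 = 7722 mol/s.
Fuel reacted = 0.753 × 276 → ξ = 207.8 mol/s.
Outlet (n = n₀ + ν ξ):
  C₂H₆: 276 − 1(207.8) = 68.17
  O₂: 2053 − 3.5(207.8) = 1325
  N₂: 7722 (inert)
  CO₂: 0 + 2(207.8) = 415.7
  H₂O: 0 + 3(207.8) = 623.5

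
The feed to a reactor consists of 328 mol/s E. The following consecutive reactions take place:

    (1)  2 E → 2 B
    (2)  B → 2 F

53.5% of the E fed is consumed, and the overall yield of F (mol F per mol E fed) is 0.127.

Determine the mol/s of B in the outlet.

155 mol/s

Conversion of E: E consumed = 2ξ₁ = 0.535 × 328 → ξ₁ = 87.74 mol/s.
Yield of F: 2ξ₂ / 328 = 0.127 → ξ₂ = 20.83 mol/s.
Outlet amounts (n = n₀ + Σ ν·ξ):
  E: 328 − 2(87.74) = 152.5
  B: 0 + 2(87.74) − 1(20.83) = 154.7
  F: 0 + 2(20.83) = 41.66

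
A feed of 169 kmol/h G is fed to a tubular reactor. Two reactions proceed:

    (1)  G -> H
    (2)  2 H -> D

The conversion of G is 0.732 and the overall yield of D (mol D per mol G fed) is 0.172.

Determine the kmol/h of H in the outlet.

Conversion of G: G consumed = 1ξ₁ = 0.732 × 169 → ξ₁ = 123.7 kmol/h.
Yield of D: 1ξ₂ / 169 = 0.172 → ξ₂ = 29.07 kmol/h.
Outlet amounts (n = n₀ + Σ ν·ξ):
  G: 169 − 1(123.7) = 45.29
  H: 0 + 1(123.7) − 2(29.07) = 65.57
  D: 0 + 1(29.07) = 29.07

65.6 kmol/h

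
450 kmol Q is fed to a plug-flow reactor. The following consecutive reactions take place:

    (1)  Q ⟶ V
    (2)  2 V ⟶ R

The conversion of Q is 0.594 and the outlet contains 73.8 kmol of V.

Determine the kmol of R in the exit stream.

Conversion of Q: Q consumed = 1ξ₁ = 0.594 × 450 → ξ₁ = 267.3 kmol.
V balance: n_V = 0 + 1ξ₁ − 2ξ₂ = 73.8 → ξ₂ = (1·267.3 − 73.8)/2 = 96.75 kmol.
Outlet amounts (n = n₀ + Σ ν·ξ):
  Q: 450 − 1(267.3) = 182.7
  V: 0 + 1(267.3) − 2(96.75) = 73.8
  R: 0 + 1(96.75) = 96.75

96.8 kmol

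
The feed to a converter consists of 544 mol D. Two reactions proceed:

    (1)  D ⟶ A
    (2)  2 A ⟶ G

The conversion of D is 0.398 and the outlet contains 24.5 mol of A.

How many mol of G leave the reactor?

Conversion of D: D consumed = 1ξ₁ = 0.398 × 544 → ξ₁ = 216.5 mol.
A balance: n_A = 0 + 1ξ₁ − 2ξ₂ = 24.5 → ξ₂ = (1·216.5 − 24.5)/2 = 96.01 mol.
Outlet amounts (n = n₀ + Σ ν·ξ):
  D: 544 − 1(216.5) = 327.5
  A: 0 + 1(216.5) − 2(96.01) = 24.5
  G: 0 + 1(96.01) = 96.01

96 mol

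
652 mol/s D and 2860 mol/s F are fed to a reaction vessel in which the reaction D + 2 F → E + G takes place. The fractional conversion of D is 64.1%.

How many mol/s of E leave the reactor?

418 mol/s

D reacted = 0.641 × 652 = 417.9 mol/s; ν_D = −1, so ξ = 417.9/1 = 417.9 mol/s.
Outlet amounts (n = n₀ + ν ξ):
  D: 652 − 1(417.9) = 234.1
  F: 2860 − 2(417.9) = 2024
  E: 0 + 1(417.9) = 417.9
  G: 0 + 1(417.9) = 417.9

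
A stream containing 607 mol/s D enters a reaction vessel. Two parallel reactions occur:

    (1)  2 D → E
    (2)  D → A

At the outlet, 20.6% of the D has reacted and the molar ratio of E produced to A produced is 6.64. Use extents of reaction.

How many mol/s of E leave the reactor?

Conversion of D: D consumed = 0.206 × 607 = 125 mol/s = 2ξ₁ + 1ξ₂.
Selectivity: 1ξ₁ / (1ξ₂) = 6.64 → ξ₁ = 6.64 ξ₂.
Substitute: (2·6.64 + 1) ξ₂ = 125 → ξ₂ = 8.756 mol/s, ξ₁ = 58.14 mol/s.
Outlet amounts (n = n₀ + Σ ν·ξ):
  D: 607 − 2(58.14) − 1(8.756) = 482
  E: 0 + 1(58.14) = 58.14
  A: 0 + 1(8.756) = 8.756

58.1 mol/s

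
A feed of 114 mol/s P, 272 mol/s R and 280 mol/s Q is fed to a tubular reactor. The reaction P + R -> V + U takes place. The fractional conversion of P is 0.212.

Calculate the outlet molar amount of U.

P reacted = 0.212 × 114 = 24.17 mol/s; ν_P = −1, so ξ = 24.17/1 = 24.17 mol/s.
Outlet amounts (n = n₀ + ν ξ):
  P: 114 − 1(24.17) = 89.83
  R: 272 − 1(24.17) = 247.8
  V: 0 + 1(24.17) = 24.17
  U: 0 + 1(24.17) = 24.17
  Q: 280 (inert)

24.2 mol/s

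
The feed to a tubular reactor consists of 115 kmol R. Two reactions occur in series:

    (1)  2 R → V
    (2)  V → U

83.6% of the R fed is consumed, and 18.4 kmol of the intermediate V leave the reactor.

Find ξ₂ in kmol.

Conversion of R: R consumed = 2ξ₁ = 0.836 × 115 → ξ₁ = 48.07 kmol.
V balance: n_V = 0 + 1ξ₁ − 1ξ₂ = 18.4 → ξ₂ = (1·48.07 − 18.4)/1 = 29.67 kmol.
Outlet amounts (n = n₀ + Σ ν·ξ):
  R: 115 − 2(48.07) = 18.86
  V: 0 + 1(48.07) − 1(29.67) = 18.4
  U: 0 + 1(29.67) = 29.67

ξ₂ = 29.7 kmol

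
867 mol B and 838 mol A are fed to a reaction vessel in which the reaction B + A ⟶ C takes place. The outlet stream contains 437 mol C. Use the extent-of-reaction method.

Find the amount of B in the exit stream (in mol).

430 mol

For C: n = n₀ + 1ξ → 437 = 0 + 1ξ, giving ξ = 437 mol.
Outlet amounts (n = n₀ + ν ξ):
  B: 867 − 1(437) = 430
  A: 838 − 1(437) = 401
  C: 0 + 1(437) = 437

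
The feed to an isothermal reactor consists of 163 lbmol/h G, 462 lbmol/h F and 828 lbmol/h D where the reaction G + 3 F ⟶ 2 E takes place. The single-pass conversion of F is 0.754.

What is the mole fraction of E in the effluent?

0.19

F reacted = 0.754 × 462 = 348.3 lbmol/h; ν_F = −3, so ξ = 348.3/3 = 116.1 lbmol/h.
Outlet amounts (n = n₀ + ν ξ):
  G: 163 − 1(116.1) = 46.88
  F: 462 − 3(116.1) = 113.7
  E: 0 + 2(116.1) = 232.2
  D: 828 (inert)
Total out = 1221 lbmol/h; y_E = 232.2 / 1221 = 0.1902.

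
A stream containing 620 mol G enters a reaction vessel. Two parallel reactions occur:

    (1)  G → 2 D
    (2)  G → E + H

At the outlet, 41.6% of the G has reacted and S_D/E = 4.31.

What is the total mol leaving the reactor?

878 mol

Conversion of G: G consumed = 0.416 × 620 = 257.9 mol = 1ξ₁ + 1ξ₂.
Selectivity: 2ξ₁ / (1ξ₂) = 4.31 → ξ₁ = 2.155 ξ₂.
Substitute: (1·2.155 + 1) ξ₂ = 257.9 → ξ₂ = 81.75 mol, ξ₁ = 176.2 mol.
Outlet amounts (n = n₀ + Σ ν·ξ):
  G: 620 − 1(176.2) − 1(81.75) = 362.1
  D: 0 + 2(176.2) = 352.3
  E: 0 + 1(81.75) = 81.75
  H: 0 + 1(81.75) = 81.75
Total out = 362.1 + 352.3 + 81.75 + 81.75 = 877.9 mol.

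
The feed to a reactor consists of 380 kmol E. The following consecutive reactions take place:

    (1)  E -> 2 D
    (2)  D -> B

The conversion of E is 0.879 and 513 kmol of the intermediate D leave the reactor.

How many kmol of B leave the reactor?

Conversion of E: E consumed = 1ξ₁ = 0.879 × 380 → ξ₁ = 334 kmol.
D balance: n_D = 0 + 2ξ₁ − 1ξ₂ = 513 → ξ₂ = (2·334 − 513)/1 = 155 kmol.
Outlet amounts (n = n₀ + Σ ν·ξ):
  E: 380 − 1(334) = 45.98
  D: 0 + 2(334) − 1(155) = 513
  B: 0 + 1(155) = 155

155 kmol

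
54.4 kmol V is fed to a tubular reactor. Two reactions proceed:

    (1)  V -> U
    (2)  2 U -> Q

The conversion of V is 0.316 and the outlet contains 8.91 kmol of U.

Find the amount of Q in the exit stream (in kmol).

4.14 kmol

Conversion of V: V consumed = 1ξ₁ = 0.316 × 54.4 → ξ₁ = 17.19 kmol.
U balance: n_U = 0 + 1ξ₁ − 2ξ₂ = 8.91 → ξ₂ = (1·17.19 − 8.91)/2 = 4.14 kmol.
Outlet amounts (n = n₀ + Σ ν·ξ):
  V: 54.4 − 1(17.19) = 37.21
  U: 0 + 1(17.19) − 2(4.14) = 8.91
  Q: 0 + 1(4.14) = 4.14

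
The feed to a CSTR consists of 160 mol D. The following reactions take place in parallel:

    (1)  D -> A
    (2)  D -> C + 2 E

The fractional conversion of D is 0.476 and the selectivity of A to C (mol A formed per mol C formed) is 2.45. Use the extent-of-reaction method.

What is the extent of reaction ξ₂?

ξ₂ = 22.1 mol

Conversion of D: D consumed = 0.476 × 160 = 76.16 mol = 1ξ₁ + 1ξ₂.
Selectivity: 1ξ₁ / (1ξ₂) = 2.45 → ξ₁ = 2.45 ξ₂.
Substitute: (1·2.45 + 1) ξ₂ = 76.16 → ξ₂ = 22.08 mol, ξ₁ = 54.08 mol.
Outlet amounts (n = n₀ + Σ ν·ξ):
  D: 160 − 1(54.08) − 1(22.08) = 83.84
  A: 0 + 1(54.08) = 54.08
  C: 0 + 1(22.08) = 22.08
  E: 0 + 2(22.08) = 44.15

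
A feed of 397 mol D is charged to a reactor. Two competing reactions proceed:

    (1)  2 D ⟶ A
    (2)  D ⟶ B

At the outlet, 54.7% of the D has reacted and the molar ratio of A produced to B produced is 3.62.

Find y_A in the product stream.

0.316

Conversion of D: D consumed = 0.547 × 397 = 217.2 mol = 2ξ₁ + 1ξ₂.
Selectivity: 1ξ₁ / (1ξ₂) = 3.62 → ξ₁ = 3.62 ξ₂.
Substitute: (2·3.62 + 1) ξ₂ = 217.2 → ξ₂ = 26.35 mol, ξ₁ = 95.4 mol.
Outlet amounts (n = n₀ + Σ ν·ξ):
  D: 397 − 2(95.4) − 1(26.35) = 179.8
  A: 0 + 1(95.4) = 95.4
  B: 0 + 1(26.35) = 26.35
Total out = 301.6 mol; y_A = 95.4 / 301.6 = 0.3163.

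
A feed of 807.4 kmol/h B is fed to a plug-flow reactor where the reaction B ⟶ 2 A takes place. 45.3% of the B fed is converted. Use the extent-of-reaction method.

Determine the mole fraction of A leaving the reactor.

0.624

B reacted = 0.453 × 807.4 = 365.8 kmol/h; ν_B = −1, so ξ = 365.8/1 = 365.8 kmol/h.
Outlet amounts (n = n₀ + ν ξ):
  B: 807.4 − 1(365.8) = 441.6
  A: 0 + 2(365.8) = 731.5
Total out = 1173 kmol/h; y_A = 731.5 / 1173 = 0.6235.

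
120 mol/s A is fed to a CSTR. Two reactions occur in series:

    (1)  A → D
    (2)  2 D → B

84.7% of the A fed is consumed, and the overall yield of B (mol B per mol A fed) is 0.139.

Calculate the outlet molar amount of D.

Conversion of A: A consumed = 1ξ₁ = 0.847 × 120 → ξ₁ = 101.6 mol/s.
Yield of B: 1ξ₂ / 120 = 0.139 → ξ₂ = 16.68 mol/s.
Outlet amounts (n = n₀ + Σ ν·ξ):
  A: 120 − 1(101.6) = 18.36
  D: 0 + 1(101.6) − 2(16.68) = 68.28
  B: 0 + 1(16.68) = 16.68

68.3 mol/s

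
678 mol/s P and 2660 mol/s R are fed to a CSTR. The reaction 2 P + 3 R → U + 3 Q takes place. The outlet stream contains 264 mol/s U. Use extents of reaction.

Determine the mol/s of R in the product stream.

1870 mol/s

For U: n = n₀ + 1ξ → 264 = 0 + 1ξ, giving ξ = 264 mol/s.
Outlet amounts (n = n₀ + ν ξ):
  P: 678 − 2(264) = 150
  R: 2660 − 3(264) = 1868
  U: 0 + 1(264) = 264
  Q: 0 + 3(264) = 792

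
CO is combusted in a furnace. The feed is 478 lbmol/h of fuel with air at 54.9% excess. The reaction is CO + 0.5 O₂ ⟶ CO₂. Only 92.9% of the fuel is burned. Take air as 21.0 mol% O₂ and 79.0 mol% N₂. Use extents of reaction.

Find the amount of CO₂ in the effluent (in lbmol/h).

444 lbmol/h

Stoichiometric O₂ = 0.5 × 478 = 239 lbmol/h; O₂ fed = 239 × 1.549 = 370.2 lbmol/h.
N₂ fed = 370.2 × 79/21 = 1393 lbmol/h.
Fuel reacted = 0.929 × 478 → ξ = 444.1 lbmol/h.
Outlet (n = n₀ + ν ξ):
  CO: 478 − 1(444.1) = 33.94
  O₂: 370.2 − 0.5(444.1) = 148.2
  N₂: 1393 (inert)
  CO₂: 0 + 1(444.1) = 444.1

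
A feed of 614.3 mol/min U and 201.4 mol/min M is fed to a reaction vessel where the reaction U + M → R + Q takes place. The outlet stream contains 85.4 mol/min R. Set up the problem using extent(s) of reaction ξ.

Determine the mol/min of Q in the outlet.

For R: n = n₀ + 1ξ → 85.4 = 0 + 1ξ, giving ξ = 85.4 mol/min.
Outlet amounts (n = n₀ + ν ξ):
  U: 614.3 − 1(85.4) = 528.9
  M: 201.4 − 1(85.4) = 116
  R: 0 + 1(85.4) = 85.4
  Q: 0 + 1(85.4) = 85.4

85.4 mol/min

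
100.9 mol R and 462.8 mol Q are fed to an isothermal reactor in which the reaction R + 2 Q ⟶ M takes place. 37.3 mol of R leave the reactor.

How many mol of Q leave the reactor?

For R: n = n₀ − 1ξ → 37.3 = 100.9 − 1ξ, giving ξ = 63.6 mol.
Outlet amounts (n = n₀ + ν ξ):
  R: 100.9 − 1(63.6) = 37.3
  Q: 462.8 − 2(63.6) = 335.6
  M: 0 + 1(63.6) = 63.6

336 mol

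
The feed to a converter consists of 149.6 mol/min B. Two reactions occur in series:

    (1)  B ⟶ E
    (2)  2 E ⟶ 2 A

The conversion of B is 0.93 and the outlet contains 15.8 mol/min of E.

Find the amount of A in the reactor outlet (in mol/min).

Conversion of B: B consumed = 1ξ₁ = 0.93 × 149.6 → ξ₁ = 139.1 mol/min.
E balance: n_E = 0 + 1ξ₁ − 2ξ₂ = 15.8 → ξ₂ = (1·139.1 − 15.8)/2 = 61.66 mol/min.
Outlet amounts (n = n₀ + Σ ν·ξ):
  B: 149.6 − 1(139.1) = 10.47
  E: 0 + 1(139.1) − 2(61.66) = 15.8
  A: 0 + 2(61.66) = 123.3

123 mol/min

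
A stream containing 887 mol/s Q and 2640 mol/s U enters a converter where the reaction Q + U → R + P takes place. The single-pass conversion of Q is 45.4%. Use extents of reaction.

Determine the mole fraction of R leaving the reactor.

0.114

Q reacted = 0.454 × 887 = 402.7 mol/s; ν_Q = −1, so ξ = 402.7/1 = 402.7 mol/s.
Outlet amounts (n = n₀ + ν ξ):
  Q: 887 − 1(402.7) = 484.3
  U: 2640 − 1(402.7) = 2237
  R: 0 + 1(402.7) = 402.7
  P: 0 + 1(402.7) = 402.7
Total out = 3527 mol/s; y_R = 402.7 / 3527 = 0.1142.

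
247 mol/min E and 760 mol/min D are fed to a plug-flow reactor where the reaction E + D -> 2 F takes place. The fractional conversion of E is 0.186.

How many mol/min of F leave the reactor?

E reacted = 0.186 × 247 = 45.94 mol/min; ν_E = −1, so ξ = 45.94/1 = 45.94 mol/min.
Outlet amounts (n = n₀ + ν ξ):
  E: 247 − 1(45.94) = 201.1
  D: 760 − 1(45.94) = 714.1
  F: 0 + 2(45.94) = 91.88

91.9 mol/min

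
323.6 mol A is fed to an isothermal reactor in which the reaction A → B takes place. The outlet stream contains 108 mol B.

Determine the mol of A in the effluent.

216 mol

For B: n = n₀ + 1ξ → 108 = 0 + 1ξ, giving ξ = 108 mol.
Outlet amounts (n = n₀ + ν ξ):
  A: 323.6 − 1(108) = 215.6
  B: 0 + 1(108) = 108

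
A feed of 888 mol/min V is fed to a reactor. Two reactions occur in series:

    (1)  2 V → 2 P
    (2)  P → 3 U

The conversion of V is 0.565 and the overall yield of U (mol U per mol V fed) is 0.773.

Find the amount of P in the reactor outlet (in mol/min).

Conversion of V: V consumed = 2ξ₁ = 0.565 × 888 → ξ₁ = 250.9 mol/min.
Yield of U: 3ξ₂ / 888 = 0.773 → ξ₂ = 228.8 mol/min.
Outlet amounts (n = n₀ + Σ ν·ξ):
  V: 888 − 2(250.9) = 386.3
  P: 0 + 2(250.9) − 1(228.8) = 272.9
  U: 0 + 3(228.8) = 686.4

273 mol/min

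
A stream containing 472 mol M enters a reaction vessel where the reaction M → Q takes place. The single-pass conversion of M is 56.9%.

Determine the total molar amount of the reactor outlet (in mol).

472 mol

M reacted = 0.569 × 472 = 268.6 mol; ν_M = −1, so ξ = 268.6/1 = 268.6 mol.
Outlet amounts (n = n₀ + ν ξ):
  M: 472 − 1(268.6) = 203.4
  Q: 0 + 1(268.6) = 268.6
Total out = 203.4 + 268.6 = 472 mol.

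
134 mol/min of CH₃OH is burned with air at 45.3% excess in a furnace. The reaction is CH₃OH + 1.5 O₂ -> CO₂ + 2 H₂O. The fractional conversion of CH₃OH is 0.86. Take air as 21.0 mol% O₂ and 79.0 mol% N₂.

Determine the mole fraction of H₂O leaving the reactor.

Stoichiometric O₂ = 1.5 × 134 = 201 mol/min; O₂ fed = 201 × 1.453 = 292.1 mol/min.
N₂ fed = 292.1 × 79/21 = 1099 mol/min.
Fuel reacted = 0.86 × 134 → ξ = 115.2 mol/min.
Outlet (n = n₀ + ν ξ):
  CH₃OH: 134 − 1(115.2) = 18.76
  O₂: 292.1 − 1.5(115.2) = 119.2
  N₂: 1099 (inert)
  CO₂: 0 + 1(115.2) = 115.2
  H₂O: 0 + 2(115.2) = 230.5
Total out = 1582 mol/min; y_H₂O = 230.5 / 1582 = 0.1457.

0.146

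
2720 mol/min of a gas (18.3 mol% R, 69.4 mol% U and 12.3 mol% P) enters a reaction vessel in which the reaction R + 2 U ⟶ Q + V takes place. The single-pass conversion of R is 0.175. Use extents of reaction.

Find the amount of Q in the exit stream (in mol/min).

R reacted = 0.175 × 497.8 = 87.11 mol/min; ν_R = −1, so ξ = 87.11/1 = 87.11 mol/min.
Outlet amounts (n = n₀ + ν ξ):
  R: 497.8 − 1(87.11) = 410.7
  U: 1888 − 2(87.11) = 1713
  Q: 0 + 1(87.11) = 87.11
  V: 0 + 1(87.11) = 87.11
  P: 334.6 (inert)

87.1 mol/min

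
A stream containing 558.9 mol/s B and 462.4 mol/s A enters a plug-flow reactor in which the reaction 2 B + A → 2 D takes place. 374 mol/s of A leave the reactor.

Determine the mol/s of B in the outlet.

382 mol/s

For A: n = n₀ − 1ξ → 374 = 462.4 − 1ξ, giving ξ = 88.4 mol/s.
Outlet amounts (n = n₀ + ν ξ):
  B: 558.9 − 2(88.4) = 382.1
  A: 462.4 − 1(88.4) = 374
  D: 0 + 2(88.4) = 176.8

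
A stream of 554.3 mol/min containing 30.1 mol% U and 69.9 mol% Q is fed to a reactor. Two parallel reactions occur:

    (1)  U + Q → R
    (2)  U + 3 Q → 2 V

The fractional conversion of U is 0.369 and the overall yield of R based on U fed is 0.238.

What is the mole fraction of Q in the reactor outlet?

0.599

Yield of R: 1ξ₁ / 166.8 = 0.238 → ξ₁ = 39.71 mol/min.
Conversion of U: 1ξ₁ + 1ξ₂ = 0.369 × 166.8 = 61.57 → ξ₂ = 21.86 mol/min.
Outlet amounts (n = n₀ + Σ ν·ξ):
  U: 166.8 − 1(39.71) − 1(21.86) = 105.3
  Q: 387.5 − 1(39.71) − 3(21.86) = 282.2
  R: 0 + 1(39.71) = 39.71
  V: 0 + 2(21.86) = 43.71
Total out = 470.9 mol/min; y_Q = 282.2 / 470.9 = 0.5993.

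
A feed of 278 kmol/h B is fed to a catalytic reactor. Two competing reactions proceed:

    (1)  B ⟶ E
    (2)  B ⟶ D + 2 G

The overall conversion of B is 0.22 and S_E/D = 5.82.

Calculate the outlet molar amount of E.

52.2 kmol/h

Conversion of B: B consumed = 0.22 × 278 = 61.16 kmol/h = 1ξ₁ + 1ξ₂.
Selectivity: 1ξ₁ / (1ξ₂) = 5.82 → ξ₁ = 5.82 ξ₂.
Substitute: (1·5.82 + 1) ξ₂ = 61.16 → ξ₂ = 8.968 kmol/h, ξ₁ = 52.19 kmol/h.
Outlet amounts (n = n₀ + Σ ν·ξ):
  B: 278 − 1(52.19) − 1(8.968) = 216.8
  E: 0 + 1(52.19) = 52.19
  D: 0 + 1(8.968) = 8.968
  G: 0 + 2(8.968) = 17.94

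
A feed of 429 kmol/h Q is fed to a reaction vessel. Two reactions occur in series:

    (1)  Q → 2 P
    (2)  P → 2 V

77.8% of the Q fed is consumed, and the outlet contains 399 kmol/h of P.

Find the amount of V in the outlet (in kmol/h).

537 kmol/h

Conversion of Q: Q consumed = 1ξ₁ = 0.778 × 429 → ξ₁ = 333.8 kmol/h.
P balance: n_P = 0 + 2ξ₁ − 1ξ₂ = 399 → ξ₂ = (2·333.8 − 399)/1 = 268.5 kmol/h.
Outlet amounts (n = n₀ + Σ ν·ξ):
  Q: 429 − 1(333.8) = 95.24
  P: 0 + 2(333.8) − 1(268.5) = 399
  V: 0 + 2(268.5) = 537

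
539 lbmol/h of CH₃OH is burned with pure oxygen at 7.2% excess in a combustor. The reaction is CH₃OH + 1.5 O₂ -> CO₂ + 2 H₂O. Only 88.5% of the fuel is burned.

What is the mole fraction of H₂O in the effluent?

Stoichiometric O₂ = 1.5 × 539 = 808.5 lbmol/h; O₂ fed = 808.5 × 1.072 = 866.7 lbmol/h.
Fuel reacted = 0.885 × 539 → ξ = 477 lbmol/h.
Outlet (n = n₀ + ν ξ):
  CH₃OH: 539 − 1(477) = 61.99
  O₂: 866.7 − 1.5(477) = 151.2
  CO₂: 0 + 1(477) = 477
  H₂O: 0 + 2(477) = 954
Total out = 1644 lbmol/h; y_H₂O = 954 / 1644 = 0.5802.

0.58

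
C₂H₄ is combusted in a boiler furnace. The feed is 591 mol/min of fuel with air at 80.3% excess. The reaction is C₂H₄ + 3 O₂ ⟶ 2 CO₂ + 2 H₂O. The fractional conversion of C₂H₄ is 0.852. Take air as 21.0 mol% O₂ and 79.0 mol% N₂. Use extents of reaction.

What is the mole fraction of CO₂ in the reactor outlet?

0.0637

Stoichiometric O₂ = 3 × 591 = 1773 mol/min; O₂ fed = 1773 × 1.803 = 3197 mol/min.
N₂ fed = 3197 × 79/21 = 12030 mol/min.
Fuel reacted = 0.852 × 591 → ξ = 503.5 mol/min.
Outlet (n = n₀ + ν ξ):
  C₂H₄: 591 − 1(503.5) = 87.47
  O₂: 3197 − 3(503.5) = 1686
  N₂: 12030 (inert)
  CO₂: 0 + 2(503.5) = 1007
  H₂O: 0 + 2(503.5) = 1007
Total out = 15810 mol/min; y_CO₂ = 1007 / 15810 = 0.06368.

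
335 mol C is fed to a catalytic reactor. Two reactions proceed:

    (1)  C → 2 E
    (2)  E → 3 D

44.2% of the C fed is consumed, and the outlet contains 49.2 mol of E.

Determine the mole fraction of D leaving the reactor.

0.758

Conversion of C: C consumed = 1ξ₁ = 0.442 × 335 → ξ₁ = 148.1 mol.
E balance: n_E = 0 + 2ξ₁ − 1ξ₂ = 49.2 → ξ₂ = (2·148.1 − 49.2)/1 = 246.9 mol.
Outlet amounts (n = n₀ + Σ ν·ξ):
  C: 335 − 1(148.1) = 186.9
  E: 0 + 2(148.1) − 1(246.9) = 49.2
  D: 0 + 3(246.9) = 740.8
Total out = 976.9 mol; y_D = 740.8 / 976.9 = 0.7583.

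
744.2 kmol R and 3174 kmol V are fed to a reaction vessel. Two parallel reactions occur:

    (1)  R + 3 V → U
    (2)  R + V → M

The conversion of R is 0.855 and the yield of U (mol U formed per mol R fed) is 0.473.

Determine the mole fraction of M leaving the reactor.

0.11

Yield of U: 1ξ₁ / 744.2 = 0.473 → ξ₁ = 352 kmol.
Conversion of R: 1ξ₁ + 1ξ₂ = 0.855 × 744.2 = 636.3 → ξ₂ = 284.3 kmol.
Outlet amounts (n = n₀ + Σ ν·ξ):
  R: 744.2 − 1(352) − 1(284.3) = 107.9
  V: 3174 − 3(352) − 1(284.3) = 1834
  U: 0 + 1(352) = 352
  M: 0 + 1(284.3) = 284.3
Total out = 2578 kmol; y_M = 284.3 / 2578 = 0.1103.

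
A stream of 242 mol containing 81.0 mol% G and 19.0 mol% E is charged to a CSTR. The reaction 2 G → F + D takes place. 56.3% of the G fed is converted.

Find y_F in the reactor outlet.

0.228

G reacted = 0.563 × 196 = 110.4 mol; ν_G = −2, so ξ = 110.4/2 = 55.18 mol.
Outlet amounts (n = n₀ + ν ξ):
  G: 196 − 2(55.18) = 85.66
  F: 0 + 1(55.18) = 55.18
  D: 0 + 1(55.18) = 55.18
  E: 45.98 (inert)
Total out = 242 mol; y_F = 55.18 / 242 = 0.228.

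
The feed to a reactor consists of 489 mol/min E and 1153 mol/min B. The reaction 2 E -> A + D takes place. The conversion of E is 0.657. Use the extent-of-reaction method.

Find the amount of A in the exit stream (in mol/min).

E reacted = 0.657 × 489 = 321.3 mol/min; ν_E = −2, so ξ = 321.3/2 = 160.6 mol/min.
Outlet amounts (n = n₀ + ν ξ):
  E: 489 − 2(160.6) = 167.7
  A: 0 + 1(160.6) = 160.6
  D: 0 + 1(160.6) = 160.6
  B: 1153 (inert)

161 mol/min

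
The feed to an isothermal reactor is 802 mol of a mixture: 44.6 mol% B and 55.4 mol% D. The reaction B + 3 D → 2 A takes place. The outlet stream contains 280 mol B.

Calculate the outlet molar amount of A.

155 mol

For B: n = n₀ − 1ξ → 280 = 357.7 − 1ξ, giving ξ = 77.69 mol.
Outlet amounts (n = n₀ + ν ξ):
  B: 357.7 − 1(77.69) = 280
  D: 444.3 − 3(77.69) = 211.2
  A: 0 + 2(77.69) = 155.4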